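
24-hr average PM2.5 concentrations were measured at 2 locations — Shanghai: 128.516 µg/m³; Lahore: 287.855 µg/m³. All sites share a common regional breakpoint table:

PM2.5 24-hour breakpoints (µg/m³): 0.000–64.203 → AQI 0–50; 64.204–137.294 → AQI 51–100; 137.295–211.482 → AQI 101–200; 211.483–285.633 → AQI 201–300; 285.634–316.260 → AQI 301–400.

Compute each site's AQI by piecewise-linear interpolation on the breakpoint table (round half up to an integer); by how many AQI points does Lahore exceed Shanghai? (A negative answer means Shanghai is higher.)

214

Shanghai: 128.516 ∈ [64.204, 137.294] ↔ index [51, 100].
51 + (128.516−64.204)·(100−51)/(137.294−64.204) = 51 + 64.312·49/73.090 ≈ 94.12, so AQI = 94.
Lahore: 287.855 lies in 285.634–316.260, so I_lo=301, I_hi=400, C_lo=285.634, C_hi=316.260.
(400−301)/(316.260−285.634) × (287.855−285.634) + 301 = 99/30.626 × 2.221 + 301 ≈ 308.18 → 308.
AQIs: Shanghai=94, Lahore=308. Lahore (308) − Shanghai (94) = 214.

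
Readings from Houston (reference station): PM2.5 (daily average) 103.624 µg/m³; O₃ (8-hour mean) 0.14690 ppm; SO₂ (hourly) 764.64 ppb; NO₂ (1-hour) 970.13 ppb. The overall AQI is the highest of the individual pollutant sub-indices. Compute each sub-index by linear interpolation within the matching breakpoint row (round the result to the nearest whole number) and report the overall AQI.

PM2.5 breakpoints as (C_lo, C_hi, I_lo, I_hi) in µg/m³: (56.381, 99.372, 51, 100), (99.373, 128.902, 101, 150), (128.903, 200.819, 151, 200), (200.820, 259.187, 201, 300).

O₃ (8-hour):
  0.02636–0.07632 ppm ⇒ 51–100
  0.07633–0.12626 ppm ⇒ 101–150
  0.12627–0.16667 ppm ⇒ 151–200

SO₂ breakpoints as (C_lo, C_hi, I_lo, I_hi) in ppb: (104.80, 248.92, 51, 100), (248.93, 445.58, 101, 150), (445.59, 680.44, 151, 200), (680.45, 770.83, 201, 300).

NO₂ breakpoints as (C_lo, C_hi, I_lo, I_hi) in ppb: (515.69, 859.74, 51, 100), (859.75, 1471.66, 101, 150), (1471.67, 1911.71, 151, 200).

293

PM2.5: 103.624 lies in 99.373–128.902, so I_lo=101, I_hi=150, C_lo=99.373, C_hi=128.902.
(150−101)/(128.902−99.373) × (103.624−99.373) + 101 = 49/29.529 × 4.251 + 101 ≈ 108.05 → 108.
O₃: 0.14690 ∈ [0.12627, 0.16667] ↔ index [151, 200].
151 + (0.14690−0.12627)·(200−151)/(0.16667−0.12627) = 151 + 0.02063·49/0.04040 ≈ 176.02, so AQI = 176.
SO₂: row 680.45–770.83 (AQI 201–300). (300−201)·(764.64−680.45)/(770.83−680.45) + 201 = 99·84.19/90.38 + 201 ≈ 293.22 → 293.
NO₂: 970.13 ∈ [859.75, 1471.66] ↔ index [101, 150].
101 + (970.13−859.75)·(150−101)/(1471.66−859.75) = 101 + 110.38·49/611.91 ≈ 109.84, so AQI = 110.
Sub-indices: PM2.5→108, O₃→176, SO₂→293, NO₂→110. Overall AQI = max = 293; dominant pollutant is SO₂.
AQI 293: Very Unhealthy.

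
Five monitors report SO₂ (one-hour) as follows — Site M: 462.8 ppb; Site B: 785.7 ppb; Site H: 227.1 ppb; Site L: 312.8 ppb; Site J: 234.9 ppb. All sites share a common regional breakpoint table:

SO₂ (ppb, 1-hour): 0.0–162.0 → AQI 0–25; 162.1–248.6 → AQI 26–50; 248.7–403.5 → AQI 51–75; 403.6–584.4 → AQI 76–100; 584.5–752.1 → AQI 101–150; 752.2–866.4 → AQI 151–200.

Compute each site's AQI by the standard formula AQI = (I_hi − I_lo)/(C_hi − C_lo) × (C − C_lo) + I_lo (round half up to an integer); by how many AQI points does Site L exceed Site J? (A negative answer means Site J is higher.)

Site M: 462.8 lies in 403.6–584.4, so I_lo=76, I_hi=100, C_lo=403.6, C_hi=584.4.
(100−76)/(584.4−403.6) × (462.8−403.6) + 76 = 24/180.8 × 59.2 + 76 ≈ 83.86 → 84.
Site B: row 752.2–866.4 (AQI 151–200). (200−151)·(785.7−752.2)/(866.4−752.2) + 151 = 49·33.5/114.2 + 151 ≈ 165.37 → 165.
Site H: row 162.1–248.6 (AQI 26–50). (50−26)·(227.1−162.1)/(248.6−162.1) + 26 = 24·65.0/86.5 + 26 ≈ 44.03 → 44.
Site L 312.8: bracket 248.7–403.5 → index 51–75; slope 24/154.8, offset 64.1.
AQI = 51 + 24/154.8·64.1 ≈ 60.94 ⇒ 61.
Site J: 234.9 lies in 162.1–248.6, so I_lo=26, I_hi=50, C_lo=162.1, C_hi=248.6.
(50−26)/(248.6−162.1) × (234.9−162.1) + 26 = 24/86.5 × 72.8 + 26 ≈ 46.20 → 46.
AQIs: Site M=84, Site B=165, Site H=44, Site L=61, Site J=46. Site L (61) − Site J (46) = 15.

15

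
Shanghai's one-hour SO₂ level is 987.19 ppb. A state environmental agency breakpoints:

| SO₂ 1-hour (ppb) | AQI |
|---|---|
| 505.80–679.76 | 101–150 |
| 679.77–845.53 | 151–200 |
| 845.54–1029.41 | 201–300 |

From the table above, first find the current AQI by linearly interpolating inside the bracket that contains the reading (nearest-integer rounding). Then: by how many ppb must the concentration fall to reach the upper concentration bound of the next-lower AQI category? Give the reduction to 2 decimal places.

141.66

SO₂ 987.19: bracket 845.54–1029.41 → index 201–300; slope 99/183.87, offset 141.65.
AQI = 201 + 99/183.87·141.65 ≈ 277.27 ⇒ 277.
Current AQI 277 is in the Very Unhealthy range (201–300). The next-lower category tops out at AQI 200, whose upper concentration bound is 845.53 ppb.
Reduction needed = 987.19 − 845.53 = 141.66 ppb.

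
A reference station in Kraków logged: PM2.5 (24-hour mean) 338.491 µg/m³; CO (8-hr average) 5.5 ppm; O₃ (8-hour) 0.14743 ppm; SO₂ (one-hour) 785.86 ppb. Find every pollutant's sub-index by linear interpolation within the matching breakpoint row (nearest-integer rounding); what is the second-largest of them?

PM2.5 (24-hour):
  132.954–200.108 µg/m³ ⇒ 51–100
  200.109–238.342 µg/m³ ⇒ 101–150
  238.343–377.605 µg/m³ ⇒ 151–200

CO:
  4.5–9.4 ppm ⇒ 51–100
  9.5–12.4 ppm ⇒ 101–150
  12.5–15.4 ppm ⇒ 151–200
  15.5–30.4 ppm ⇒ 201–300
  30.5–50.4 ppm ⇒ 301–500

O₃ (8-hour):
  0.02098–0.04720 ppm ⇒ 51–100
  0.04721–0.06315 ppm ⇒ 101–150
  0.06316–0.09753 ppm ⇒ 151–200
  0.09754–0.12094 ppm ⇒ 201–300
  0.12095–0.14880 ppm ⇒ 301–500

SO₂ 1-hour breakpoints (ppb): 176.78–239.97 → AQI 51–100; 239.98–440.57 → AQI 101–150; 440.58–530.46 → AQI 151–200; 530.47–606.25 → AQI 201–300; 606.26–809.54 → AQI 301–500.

PM2.5 338.491: bracket 238.343–377.605 → index 151–200; slope 49/139.262, offset 100.148.
AQI = 151 + 49/139.262·100.148 ≈ 186.24 ⇒ 186.
CO 5.5: bracket 4.5–9.4 → index 51–100; slope 49/4.9, offset 1.0.
AQI = 51 + 49/4.9·1.0 ≈ 61.00 ⇒ 61.
O₃: 0.14743 lies in 0.12095–0.14880, so I_lo=301, I_hi=500, C_lo=0.12095, C_hi=0.14880.
(500−301)/(0.14880−0.12095) × (0.14743−0.12095) + 301 = 199/0.02785 × 0.02648 + 301 ≈ 490.21 → 490.
SO₂: row 606.26–809.54 (AQI 301–500). (500−301)·(785.86−606.26)/(809.54−606.26) + 301 = 199·179.60/203.28 + 301 ≈ 476.82 → 477.
Sub-indices: PM2.5→186, CO→61, O₃→490, SO₂→477. Ranked high→low: 490, 477, 186, 61. Second-highest sub-index = 477.

477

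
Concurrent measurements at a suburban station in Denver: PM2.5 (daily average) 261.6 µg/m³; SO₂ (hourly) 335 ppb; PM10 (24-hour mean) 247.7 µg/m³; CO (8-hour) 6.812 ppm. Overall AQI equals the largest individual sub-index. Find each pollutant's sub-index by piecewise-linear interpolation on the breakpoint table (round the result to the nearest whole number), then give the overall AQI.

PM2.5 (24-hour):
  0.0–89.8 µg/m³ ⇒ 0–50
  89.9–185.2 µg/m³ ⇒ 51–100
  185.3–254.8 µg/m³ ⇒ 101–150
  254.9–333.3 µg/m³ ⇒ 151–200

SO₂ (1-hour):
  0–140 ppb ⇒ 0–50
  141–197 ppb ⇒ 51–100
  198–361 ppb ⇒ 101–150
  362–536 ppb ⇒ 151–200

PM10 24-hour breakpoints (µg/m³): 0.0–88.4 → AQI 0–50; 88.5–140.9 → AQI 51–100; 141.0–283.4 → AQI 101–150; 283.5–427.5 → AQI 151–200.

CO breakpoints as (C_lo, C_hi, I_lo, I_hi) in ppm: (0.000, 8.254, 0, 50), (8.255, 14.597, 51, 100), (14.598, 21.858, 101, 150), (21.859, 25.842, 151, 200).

155

PM2.5: 261.6 lies in 254.9–333.3, so I_lo=151, I_hi=200, C_lo=254.9, C_hi=333.3.
(200−151)/(333.3−254.9) × (261.6−254.9) + 151 = 49/78.4 × 6.7 + 151 ≈ 155.19 → 155.
SO₂ 335: bracket 198–361 → index 101–150; slope 49/163, offset 137.
AQI = 101 + 49/163·137 ≈ 142.18 ⇒ 142.
PM10: row 141.0–283.4 (AQI 101–150). (150−101)·(247.7−141.0)/(283.4−141.0) + 101 = 49·106.7/142.4 + 101 ≈ 137.72 → 138.
CO: 6.812 ∈ [0.000, 8.254] ↔ index [0, 50].
0 + (6.812−0.000)·(50−0)/(8.254−0.000) = 0 + 6.812·50/8.254 ≈ 41.26, so AQI = 41.
Sub-indices: PM2.5→155, SO₂→142, PM10→138, CO→41. Overall AQI = max = 155; dominant pollutant is PM2.5.
AQI 155: Unhealthy.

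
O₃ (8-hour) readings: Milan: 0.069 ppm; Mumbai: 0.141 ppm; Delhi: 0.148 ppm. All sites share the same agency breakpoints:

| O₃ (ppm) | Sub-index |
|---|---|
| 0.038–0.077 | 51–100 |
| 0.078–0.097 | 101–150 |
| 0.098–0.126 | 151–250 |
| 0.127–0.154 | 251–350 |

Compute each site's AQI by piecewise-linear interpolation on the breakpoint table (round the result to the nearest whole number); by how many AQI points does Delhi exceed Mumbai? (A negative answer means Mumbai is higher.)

Milan 0.069: bracket 0.038–0.077 → index 51–100; slope 49/0.039, offset 0.031.
AQI = 51 + 49/0.039·0.031 ≈ 89.95 ⇒ 90.
Mumbai: row 0.127–0.154 (AQI 251–350). (350−251)·(0.141−0.127)/(0.154−0.127) + 251 = 99·0.014/0.027 + 251 ≈ 302.33 → 302.
Delhi: 0.148 lies in 0.127–0.154, so I_lo=251, I_hi=350, C_lo=0.127, C_hi=0.154.
(350−251)/(0.154−0.127) × (0.148−0.127) + 251 = 99/0.027 × 0.021 + 251 ≈ 328.00 → 328.
AQIs: Milan=90, Mumbai=302, Delhi=328. Delhi (328) − Mumbai (302) = 26.

26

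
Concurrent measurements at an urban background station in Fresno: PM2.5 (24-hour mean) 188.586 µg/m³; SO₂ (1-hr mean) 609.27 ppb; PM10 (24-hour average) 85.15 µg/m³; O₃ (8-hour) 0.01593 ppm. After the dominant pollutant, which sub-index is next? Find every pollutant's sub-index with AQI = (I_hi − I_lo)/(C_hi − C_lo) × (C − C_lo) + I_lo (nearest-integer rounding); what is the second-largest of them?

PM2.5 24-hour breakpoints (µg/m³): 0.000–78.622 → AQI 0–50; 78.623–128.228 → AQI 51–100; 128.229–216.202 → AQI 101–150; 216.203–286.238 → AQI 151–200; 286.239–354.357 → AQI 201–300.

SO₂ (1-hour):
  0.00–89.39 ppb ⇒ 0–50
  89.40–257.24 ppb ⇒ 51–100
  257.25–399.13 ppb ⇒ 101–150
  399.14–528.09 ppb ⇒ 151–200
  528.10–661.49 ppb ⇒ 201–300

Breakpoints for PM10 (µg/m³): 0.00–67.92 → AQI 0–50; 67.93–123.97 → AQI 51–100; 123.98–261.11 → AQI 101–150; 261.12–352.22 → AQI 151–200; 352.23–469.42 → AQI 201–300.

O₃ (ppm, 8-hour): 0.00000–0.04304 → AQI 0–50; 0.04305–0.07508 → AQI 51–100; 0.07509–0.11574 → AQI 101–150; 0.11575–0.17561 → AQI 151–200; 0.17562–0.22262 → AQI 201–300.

135

PM2.5: row 128.229–216.202 (AQI 101–150). (150−101)·(188.586−128.229)/(216.202−128.229) + 101 = 49·60.357/87.973 + 101 ≈ 134.62 → 135.
SO₂: 609.27 lies in 528.10–661.49, so I_lo=201, I_hi=300, C_lo=528.10, C_hi=661.49.
(300−201)/(661.49−528.10) × (609.27−528.10) + 201 = 99/133.39 × 81.17 + 201 ≈ 261.24 → 261.
PM10: row 67.93–123.97 (AQI 51–100). (100−51)·(85.15−67.93)/(123.97−67.93) + 51 = 49·17.22/56.04 + 51 ≈ 66.06 → 66.
O₃: 0.01593 ∈ [0.00000, 0.04304] ↔ index [0, 50].
0 + (0.01593−0.00000)·(50−0)/(0.04304−0.00000) = 0 + 0.01593·50/0.04304 ≈ 18.51, so AQI = 19.
Sub-indices: PM2.5→135, SO₂→261, PM10→66, O₃→19. Ranked high→low: 261, 135, 66, 19. Second-highest sub-index = 135.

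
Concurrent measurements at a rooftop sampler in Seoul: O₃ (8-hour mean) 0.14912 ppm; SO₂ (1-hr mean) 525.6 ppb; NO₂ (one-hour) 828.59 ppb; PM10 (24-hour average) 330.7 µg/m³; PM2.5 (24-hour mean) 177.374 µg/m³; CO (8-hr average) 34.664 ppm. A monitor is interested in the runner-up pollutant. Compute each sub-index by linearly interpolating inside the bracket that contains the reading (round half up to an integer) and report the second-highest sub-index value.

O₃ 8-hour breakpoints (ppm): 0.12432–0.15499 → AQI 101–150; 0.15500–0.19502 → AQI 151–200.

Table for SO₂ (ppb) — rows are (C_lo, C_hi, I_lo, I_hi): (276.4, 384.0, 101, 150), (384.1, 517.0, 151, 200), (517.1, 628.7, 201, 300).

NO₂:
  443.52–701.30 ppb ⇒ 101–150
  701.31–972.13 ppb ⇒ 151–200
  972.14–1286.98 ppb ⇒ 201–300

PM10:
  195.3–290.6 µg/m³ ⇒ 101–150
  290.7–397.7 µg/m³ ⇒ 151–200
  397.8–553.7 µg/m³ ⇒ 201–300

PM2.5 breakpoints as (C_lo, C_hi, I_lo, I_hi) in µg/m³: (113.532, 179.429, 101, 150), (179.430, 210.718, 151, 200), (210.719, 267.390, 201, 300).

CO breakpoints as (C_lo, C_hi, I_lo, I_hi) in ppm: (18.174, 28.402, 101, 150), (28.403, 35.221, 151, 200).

O₃: 0.14912 lies in 0.12432–0.15499, so I_lo=101, I_hi=150, C_lo=0.12432, C_hi=0.15499.
(150−101)/(0.15499−0.12432) × (0.14912−0.12432) + 101 = 49/0.03067 × 0.02480 + 101 ≈ 140.62 → 141.
SO₂: 525.6 lies in 517.1–628.7, so I_lo=201, I_hi=300, C_lo=517.1, C_hi=628.7.
(300−201)/(628.7−517.1) × (525.6−517.1) + 201 = 99/111.6 × 8.5 + 201 ≈ 208.54 → 209.
NO₂: 828.59 lies in 701.31–972.13, so I_lo=151, I_hi=200, C_lo=701.31, C_hi=972.13.
(200−151)/(972.13−701.31) × (828.59−701.31) + 151 = 49/270.82 × 127.28 + 151 ≈ 174.03 → 174.
PM10: 330.7 lies in 290.7–397.7, so I_lo=151, I_hi=200, C_lo=290.7, C_hi=397.7.
(200−151)/(397.7−290.7) × (330.7−290.7) + 151 = 49/107.0 × 40.0 + 151 ≈ 169.32 → 169.
PM2.5: row 113.532–179.429 (AQI 101–150). (150−101)·(177.374−113.532)/(179.429−113.532) + 101 = 49·63.842/65.897 + 101 ≈ 148.47 → 148.
CO 34.664: bracket 28.403–35.221 → index 151–200; slope 49/6.818, offset 6.261.
AQI = 151 + 49/6.818·6.261 ≈ 196.00 ⇒ 196.
Sub-indices: O₃→141, SO₂→209, NO₂→174, PM10→169, PM2.5→148, CO→196. Ranked high→low: 209, 196, 174, 169, 148, 141. Second-highest sub-index = 196.

196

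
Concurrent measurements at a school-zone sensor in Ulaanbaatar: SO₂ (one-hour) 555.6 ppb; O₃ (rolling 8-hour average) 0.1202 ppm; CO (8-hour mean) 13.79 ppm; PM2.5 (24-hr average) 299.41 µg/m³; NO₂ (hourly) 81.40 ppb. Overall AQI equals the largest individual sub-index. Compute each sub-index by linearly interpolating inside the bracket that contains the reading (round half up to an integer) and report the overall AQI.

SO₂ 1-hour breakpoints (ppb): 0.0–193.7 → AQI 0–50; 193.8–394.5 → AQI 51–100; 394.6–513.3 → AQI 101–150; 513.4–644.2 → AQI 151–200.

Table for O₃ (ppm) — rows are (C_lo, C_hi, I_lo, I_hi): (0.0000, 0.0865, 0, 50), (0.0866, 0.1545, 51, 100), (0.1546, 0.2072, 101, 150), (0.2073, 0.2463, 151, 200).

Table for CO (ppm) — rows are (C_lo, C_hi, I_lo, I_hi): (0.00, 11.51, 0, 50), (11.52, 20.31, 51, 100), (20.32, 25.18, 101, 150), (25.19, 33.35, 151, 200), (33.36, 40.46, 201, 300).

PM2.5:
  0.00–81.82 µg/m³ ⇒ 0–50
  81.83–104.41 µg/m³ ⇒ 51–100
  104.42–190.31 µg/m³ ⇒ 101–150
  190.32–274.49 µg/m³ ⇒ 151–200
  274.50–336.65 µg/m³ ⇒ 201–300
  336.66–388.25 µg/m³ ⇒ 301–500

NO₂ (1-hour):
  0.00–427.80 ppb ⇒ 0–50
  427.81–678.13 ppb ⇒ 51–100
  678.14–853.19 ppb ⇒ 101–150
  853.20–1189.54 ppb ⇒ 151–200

SO₂: 555.6 ∈ [513.4, 644.2] ↔ index [151, 200].
151 + (555.6−513.4)·(200−151)/(644.2−513.4) = 151 + 42.2·49/130.8 ≈ 166.81, so AQI = 167.
O₃ 0.1202: bracket 0.0866–0.1545 → index 51–100; slope 49/0.0679, offset 0.0336.
AQI = 51 + 49/0.0679·0.0336 ≈ 75.25 ⇒ 75.
CO: row 11.52–20.31 (AQI 51–100). (100−51)·(13.79−11.52)/(20.31−11.52) + 51 = 49·2.27/8.79 + 51 ≈ 63.65 → 64.
PM2.5: 299.41 ∈ [274.50, 336.65] ↔ index [201, 300].
201 + (299.41−274.50)·(300−201)/(336.65−274.50) = 201 + 24.91·99/62.15 ≈ 240.68, so AQI = 241.
NO₂: row 0.00–427.80 (AQI 0–50). (50−0)·(81.40−0.00)/(427.80−0.00) + 0 = 50·81.40/427.80 + 0 ≈ 9.51 → 10.
Sub-indices: SO₂→167, O₃→75, CO→64, PM2.5→241, NO₂→10. Overall AQI = max = 241; dominant pollutant is PM2.5.

241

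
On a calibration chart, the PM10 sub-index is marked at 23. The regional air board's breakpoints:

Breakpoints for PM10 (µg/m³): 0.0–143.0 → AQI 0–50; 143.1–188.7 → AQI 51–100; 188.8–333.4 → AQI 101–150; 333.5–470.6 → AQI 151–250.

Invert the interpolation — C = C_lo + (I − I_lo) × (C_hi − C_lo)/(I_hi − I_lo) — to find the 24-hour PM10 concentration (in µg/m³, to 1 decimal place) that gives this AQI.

65.8

AQI 23 lies in the 0–50 band, which corresponds to 0.0–143.0 µg/m³.
C = 0.0 + (23−0)×(143.0−0.0)/(50−0) = 0.0 + 23×143.0/50 ≈ 65.780 µg/m³ → 65.8 µg/m³ to 1 dp.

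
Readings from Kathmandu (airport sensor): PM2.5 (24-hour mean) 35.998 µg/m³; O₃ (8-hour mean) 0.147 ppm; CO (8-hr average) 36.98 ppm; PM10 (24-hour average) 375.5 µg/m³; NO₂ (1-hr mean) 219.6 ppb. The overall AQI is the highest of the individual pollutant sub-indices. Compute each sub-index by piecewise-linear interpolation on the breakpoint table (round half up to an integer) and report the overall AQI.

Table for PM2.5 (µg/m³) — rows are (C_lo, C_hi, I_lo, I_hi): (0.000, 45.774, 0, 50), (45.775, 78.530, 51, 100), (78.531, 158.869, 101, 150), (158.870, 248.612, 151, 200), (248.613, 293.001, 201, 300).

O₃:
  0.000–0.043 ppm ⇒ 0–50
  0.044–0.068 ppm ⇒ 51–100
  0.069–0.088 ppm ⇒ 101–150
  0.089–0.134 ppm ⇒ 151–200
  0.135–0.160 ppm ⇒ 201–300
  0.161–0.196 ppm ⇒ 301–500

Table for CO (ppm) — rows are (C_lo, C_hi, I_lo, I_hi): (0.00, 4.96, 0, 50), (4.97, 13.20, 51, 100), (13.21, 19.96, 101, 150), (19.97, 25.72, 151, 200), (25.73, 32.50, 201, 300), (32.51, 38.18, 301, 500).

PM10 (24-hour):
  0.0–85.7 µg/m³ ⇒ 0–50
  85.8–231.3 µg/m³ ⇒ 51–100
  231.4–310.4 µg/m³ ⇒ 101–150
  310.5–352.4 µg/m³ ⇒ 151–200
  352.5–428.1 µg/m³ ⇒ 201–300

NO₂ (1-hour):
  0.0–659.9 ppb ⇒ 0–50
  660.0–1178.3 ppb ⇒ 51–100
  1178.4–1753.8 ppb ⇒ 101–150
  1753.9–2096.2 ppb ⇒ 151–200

PM2.5: row 0.000–45.774 (AQI 0–50). (50−0)·(35.998−0.000)/(45.774−0.000) + 0 = 50·35.998/45.774 + 0 ≈ 39.32 → 39.
O₃ 0.147: bracket 0.135–0.160 → index 201–300; slope 99/0.025, offset 0.012.
AQI = 201 + 99/0.025·0.012 ≈ 248.52 ⇒ 249.
CO 36.98: bracket 32.51–38.18 → index 301–500; slope 199/5.67, offset 4.47.
AQI = 301 + 199/5.67·4.47 ≈ 457.88 ⇒ 458.
PM10: row 352.5–428.1 (AQI 201–300). (300−201)·(375.5−352.5)/(428.1−352.5) + 201 = 99·23.0/75.6 + 201 ≈ 231.12 → 231.
NO₂: 219.6 ∈ [0.0, 659.9] ↔ index [0, 50].
0 + (219.6−0.0)·(50−0)/(659.9−0.0) = 0 + 219.6·50/659.9 ≈ 16.64, so AQI = 17.
Sub-indices: PM2.5→39, O₃→249, CO→458, PM10→231, NO₂→17. Overall AQI = max = 458; dominant pollutant is CO.

458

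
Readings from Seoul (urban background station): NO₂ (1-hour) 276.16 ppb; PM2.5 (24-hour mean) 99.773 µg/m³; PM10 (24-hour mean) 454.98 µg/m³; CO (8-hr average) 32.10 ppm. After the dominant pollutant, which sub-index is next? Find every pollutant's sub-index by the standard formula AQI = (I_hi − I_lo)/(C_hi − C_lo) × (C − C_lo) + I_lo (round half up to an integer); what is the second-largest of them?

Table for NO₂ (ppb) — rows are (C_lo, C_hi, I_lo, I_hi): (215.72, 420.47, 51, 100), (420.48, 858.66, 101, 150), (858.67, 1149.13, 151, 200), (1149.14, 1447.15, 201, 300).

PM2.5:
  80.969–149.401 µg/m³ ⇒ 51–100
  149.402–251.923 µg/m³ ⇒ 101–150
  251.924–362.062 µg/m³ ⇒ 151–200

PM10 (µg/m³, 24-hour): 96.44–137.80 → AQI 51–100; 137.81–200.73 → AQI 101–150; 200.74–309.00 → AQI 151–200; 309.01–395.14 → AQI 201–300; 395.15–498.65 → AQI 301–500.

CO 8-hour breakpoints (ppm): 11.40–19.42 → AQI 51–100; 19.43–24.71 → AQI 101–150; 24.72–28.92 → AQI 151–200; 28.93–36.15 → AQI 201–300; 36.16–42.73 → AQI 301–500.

NO₂ 276.16: bracket 215.72–420.47 → index 51–100; slope 49/204.75, offset 60.44.
AQI = 51 + 49/204.75·60.44 ≈ 65.46 ⇒ 65.
PM2.5 99.773: bracket 80.969–149.401 → index 51–100; slope 49/68.432, offset 18.804.
AQI = 51 + 49/68.432·18.804 ≈ 64.46 ⇒ 64.
PM10: row 395.15–498.65 (AQI 301–500). (500−301)·(454.98−395.15)/(498.65−395.15) + 301 = 199·59.83/103.50 + 301 ≈ 416.04 → 416.
CO: 32.10 ∈ [28.93, 36.15] ↔ index [201, 300].
201 + (32.10−28.93)·(300−201)/(36.15−28.93) = 201 + 3.17·99/7.22 ≈ 244.47, so AQI = 244.
Sub-indices: NO₂→65, PM2.5→64, PM10→416, CO→244. Ranked high→low: 416, 244, 65, 64. Second-highest sub-index = 244.

244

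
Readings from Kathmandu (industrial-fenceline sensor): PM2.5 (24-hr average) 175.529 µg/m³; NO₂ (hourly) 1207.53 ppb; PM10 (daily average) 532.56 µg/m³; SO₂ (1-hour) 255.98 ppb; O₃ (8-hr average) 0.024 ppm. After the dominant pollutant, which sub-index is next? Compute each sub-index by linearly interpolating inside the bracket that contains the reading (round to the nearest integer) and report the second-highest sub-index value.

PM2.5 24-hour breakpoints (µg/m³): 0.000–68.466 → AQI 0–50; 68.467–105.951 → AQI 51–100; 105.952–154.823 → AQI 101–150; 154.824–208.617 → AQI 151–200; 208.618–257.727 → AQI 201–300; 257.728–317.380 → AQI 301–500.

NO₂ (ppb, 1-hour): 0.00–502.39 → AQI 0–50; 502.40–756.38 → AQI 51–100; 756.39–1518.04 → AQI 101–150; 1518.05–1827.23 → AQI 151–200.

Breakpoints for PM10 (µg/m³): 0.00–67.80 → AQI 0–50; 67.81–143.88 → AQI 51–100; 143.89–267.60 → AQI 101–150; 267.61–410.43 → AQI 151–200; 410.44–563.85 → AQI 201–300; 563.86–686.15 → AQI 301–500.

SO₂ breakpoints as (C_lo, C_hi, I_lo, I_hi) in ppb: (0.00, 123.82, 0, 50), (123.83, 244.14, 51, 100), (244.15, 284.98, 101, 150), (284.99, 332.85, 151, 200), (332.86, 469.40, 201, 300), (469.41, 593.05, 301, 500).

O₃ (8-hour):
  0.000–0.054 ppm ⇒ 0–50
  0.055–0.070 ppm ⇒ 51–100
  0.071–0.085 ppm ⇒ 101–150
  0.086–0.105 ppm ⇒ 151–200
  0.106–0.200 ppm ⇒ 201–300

PM2.5: row 154.824–208.617 (AQI 151–200). (200−151)·(175.529−154.824)/(208.617−154.824) + 151 = 49·20.705/53.793 + 151 ≈ 169.86 → 170.
NO₂: row 756.39–1518.04 (AQI 101–150). (150−101)·(1207.53−756.39)/(1518.04−756.39) + 101 = 49·451.14/761.65 + 101 ≈ 130.02 → 130.
PM10: 532.56 lies in 410.44–563.85, so I_lo=201, I_hi=300, C_lo=410.44, C_hi=563.85.
(300−201)/(563.85−410.44) × (532.56−410.44) + 201 = 99/153.41 × 122.12 + 201 ≈ 279.81 → 280.
SO₂: 255.98 ∈ [244.15, 284.98] ↔ index [101, 150].
101 + (255.98−244.15)·(150−101)/(284.98−244.15) = 101 + 11.83·49/40.83 ≈ 115.20, so AQI = 115.
O₃: 0.024 lies in 0.000–0.054, so I_lo=0, I_hi=50, C_lo=0.000, C_hi=0.054.
(50−0)/(0.054−0.000) × (0.024−0.000) + 0 = 50/0.054 × 0.024 + 0 ≈ 22.22 → 22.
Sub-indices: PM2.5→170, NO₂→130, PM10→280, SO₂→115, O₃→22. Ranked high→low: 280, 170, 130, 115, 22. Second-highest sub-index = 170.

170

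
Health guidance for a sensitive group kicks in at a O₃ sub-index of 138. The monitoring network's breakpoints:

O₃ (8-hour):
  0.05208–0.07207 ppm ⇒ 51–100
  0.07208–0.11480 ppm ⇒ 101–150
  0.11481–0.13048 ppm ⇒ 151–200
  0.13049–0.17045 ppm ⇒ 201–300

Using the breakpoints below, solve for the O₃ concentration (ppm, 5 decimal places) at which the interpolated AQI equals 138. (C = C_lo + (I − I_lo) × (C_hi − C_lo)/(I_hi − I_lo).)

0.10434

AQI 138 lies in the 101–150 band, which corresponds to 0.07208–0.11480 ppm.
C = 0.07208 + (138−101)×(0.11480−0.07208)/(150−101) = 0.07208 + 37×0.04272/49 ≈ 0.1043380 ppm → 0.10434 ppm to 5 dp.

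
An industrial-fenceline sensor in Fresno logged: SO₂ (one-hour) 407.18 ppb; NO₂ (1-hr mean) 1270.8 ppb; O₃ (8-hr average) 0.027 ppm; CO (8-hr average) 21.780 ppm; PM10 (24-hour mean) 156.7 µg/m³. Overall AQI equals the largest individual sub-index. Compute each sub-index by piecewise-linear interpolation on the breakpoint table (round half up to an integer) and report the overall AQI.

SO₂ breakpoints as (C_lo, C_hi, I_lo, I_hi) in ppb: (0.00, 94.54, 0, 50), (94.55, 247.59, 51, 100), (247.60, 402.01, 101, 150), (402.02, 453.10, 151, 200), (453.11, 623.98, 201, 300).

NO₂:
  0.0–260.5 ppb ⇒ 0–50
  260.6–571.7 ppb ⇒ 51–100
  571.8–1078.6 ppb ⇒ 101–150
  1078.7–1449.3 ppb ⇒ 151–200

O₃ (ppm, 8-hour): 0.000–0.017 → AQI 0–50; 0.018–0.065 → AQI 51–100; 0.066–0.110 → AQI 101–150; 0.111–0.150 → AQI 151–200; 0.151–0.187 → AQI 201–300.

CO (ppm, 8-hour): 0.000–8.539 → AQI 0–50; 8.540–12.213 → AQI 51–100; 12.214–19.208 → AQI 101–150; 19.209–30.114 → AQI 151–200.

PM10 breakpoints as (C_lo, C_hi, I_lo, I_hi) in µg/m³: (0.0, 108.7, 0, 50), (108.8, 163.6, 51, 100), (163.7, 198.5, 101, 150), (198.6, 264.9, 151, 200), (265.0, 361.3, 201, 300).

SO₂: 407.18 lies in 402.02–453.10, so I_lo=151, I_hi=200, C_lo=402.02, C_hi=453.10.
(200−151)/(453.10−402.02) × (407.18−402.02) + 151 = 49/51.08 × 5.16 + 151 ≈ 155.95 → 156.
NO₂: 1270.8 lies in 1078.7–1449.3, so I_lo=151, I_hi=200, C_lo=1078.7, C_hi=1449.3.
(200−151)/(1449.3−1078.7) × (1270.8−1078.7) + 151 = 49/370.6 × 192.1 + 151 ≈ 176.40 → 176.
O₃: 0.027 ∈ [0.018, 0.065] ↔ index [51, 100].
51 + (0.027−0.018)·(100−51)/(0.065−0.018) = 51 + 0.009·49/0.047 ≈ 60.38, so AQI = 60.
CO: 21.780 lies in 19.209–30.114, so I_lo=151, I_hi=200, C_lo=19.209, C_hi=30.114.
(200−151)/(30.114−19.209) × (21.780−19.209) + 151 = 49/10.905 × 2.571 + 151 ≈ 162.55 → 163.
PM10 156.7: bracket 108.8–163.6 → index 51–100; slope 49/54.8, offset 47.9.
AQI = 51 + 49/54.8·47.9 ≈ 93.83 ⇒ 94.
Sub-indices: SO₂→156, NO₂→176, O₃→60, CO→163, PM10→94. Overall AQI = max = 176; dominant pollutant is NO₂.

176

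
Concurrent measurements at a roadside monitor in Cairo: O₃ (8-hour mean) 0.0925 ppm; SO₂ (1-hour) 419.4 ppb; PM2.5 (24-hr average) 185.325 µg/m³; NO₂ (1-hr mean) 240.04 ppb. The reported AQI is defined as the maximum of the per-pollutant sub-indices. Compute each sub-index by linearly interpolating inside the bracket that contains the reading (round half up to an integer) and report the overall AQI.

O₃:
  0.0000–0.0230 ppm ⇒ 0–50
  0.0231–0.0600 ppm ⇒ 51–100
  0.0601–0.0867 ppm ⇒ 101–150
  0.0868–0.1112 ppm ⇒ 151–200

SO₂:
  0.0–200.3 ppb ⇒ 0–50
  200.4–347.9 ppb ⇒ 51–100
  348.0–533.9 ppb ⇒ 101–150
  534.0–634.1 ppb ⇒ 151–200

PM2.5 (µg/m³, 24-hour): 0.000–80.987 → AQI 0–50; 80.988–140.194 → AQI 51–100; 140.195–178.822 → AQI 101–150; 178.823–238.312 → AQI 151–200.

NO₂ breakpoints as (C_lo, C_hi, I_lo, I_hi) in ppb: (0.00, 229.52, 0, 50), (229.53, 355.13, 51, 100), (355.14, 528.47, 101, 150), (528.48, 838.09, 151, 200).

O₃: 0.0925 ∈ [0.0868, 0.1112] ↔ index [151, 200].
151 + (0.0925−0.0868)·(200−151)/(0.1112−0.0868) = 151 + 0.0057·49/0.0244 ≈ 162.45, so AQI = 162.
SO₂: row 348.0–533.9 (AQI 101–150). (150−101)·(419.4−348.0)/(533.9−348.0) + 101 = 49·71.4/185.9 + 101 ≈ 119.82 → 120.
PM2.5: row 178.823–238.312 (AQI 151–200). (200−151)·(185.325−178.823)/(238.312−178.823) + 151 = 49·6.502/59.489 + 151 ≈ 156.36 → 156.
NO₂: 240.04 ∈ [229.53, 355.13] ↔ index [51, 100].
51 + (240.04−229.53)·(100−51)/(355.13−229.53) = 51 + 10.51·49/125.60 ≈ 55.10, so AQI = 55.
Sub-indices: O₃→162, SO₂→120, PM2.5→156, NO₂→55. Overall AQI = max = 162; dominant pollutant is O₃.
AQI 162: Unhealthy.

162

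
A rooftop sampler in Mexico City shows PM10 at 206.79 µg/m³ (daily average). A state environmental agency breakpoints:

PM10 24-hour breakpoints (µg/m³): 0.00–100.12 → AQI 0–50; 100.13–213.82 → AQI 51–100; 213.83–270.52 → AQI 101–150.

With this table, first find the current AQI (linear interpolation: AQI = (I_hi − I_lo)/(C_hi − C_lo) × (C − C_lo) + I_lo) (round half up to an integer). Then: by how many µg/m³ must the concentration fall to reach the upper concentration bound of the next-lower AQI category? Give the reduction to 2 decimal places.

PM10: 206.79 ∈ [100.13, 213.82] ↔ index [51, 100].
51 + (206.79−100.13)·(100−51)/(213.82−100.13) = 51 + 106.66·49/113.69 ≈ 96.97, so AQI = 97.
Current AQI 97 is in the Moderate range (51–100). The next-lower category tops out at AQI 50, whose upper concentration bound is 100.12 µg/m³.
Reduction needed = 206.79 − 100.12 = 106.67 µg/m³.

106.67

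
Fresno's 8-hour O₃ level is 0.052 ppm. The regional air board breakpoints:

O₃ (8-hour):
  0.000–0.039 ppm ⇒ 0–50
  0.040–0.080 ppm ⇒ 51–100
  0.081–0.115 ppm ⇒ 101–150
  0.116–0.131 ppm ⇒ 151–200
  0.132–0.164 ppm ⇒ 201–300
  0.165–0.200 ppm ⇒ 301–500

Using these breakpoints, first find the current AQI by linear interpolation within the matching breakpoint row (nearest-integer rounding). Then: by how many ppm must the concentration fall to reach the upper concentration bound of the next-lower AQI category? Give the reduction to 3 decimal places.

O₃: 0.052 lies in 0.040–0.080, so I_lo=51, I_hi=100, C_lo=0.040, C_hi=0.080.
(100−51)/(0.080−0.040) × (0.052−0.040) + 51 = 49/0.040 × 0.012 + 51 ≈ 65.70 → 66.
Current AQI 66 is in the Moderate range (51–100). The next-lower category tops out at AQI 50, whose upper concentration bound is 0.039 ppm.
Reduction needed = 0.052 − 0.039 = 0.013 ppm.

0.013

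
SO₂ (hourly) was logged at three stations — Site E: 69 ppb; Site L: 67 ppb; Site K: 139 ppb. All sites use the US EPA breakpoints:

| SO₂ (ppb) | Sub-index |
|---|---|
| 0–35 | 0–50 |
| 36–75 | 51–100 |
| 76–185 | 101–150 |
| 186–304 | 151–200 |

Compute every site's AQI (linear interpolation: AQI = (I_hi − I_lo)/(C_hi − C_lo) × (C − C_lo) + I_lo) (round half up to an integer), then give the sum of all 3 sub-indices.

311

Site E: 69 ∈ [36, 75] ↔ index [51, 100].
51 + (69−36)·(100−51)/(75−36) = 51 + 33·49/39 ≈ 92.46, so AQI = 92.
Site L: 67 lies in 36–75, so I_lo=51, I_hi=100, C_lo=36, C_hi=75.
(100−51)/(75−36) × (67−36) + 51 = 49/39 × 31 + 51 ≈ 89.95 → 90.
Site K: 139 lies in 76–185, so I_lo=101, I_hi=150, C_lo=76, C_hi=185.
(150−101)/(185−76) × (139−76) + 101 = 49/109 × 63 + 101 ≈ 129.32 → 129.
AQIs: Site E=92, Site L=90, Site K=129. Sum = 92 + 90 + 129 = 311.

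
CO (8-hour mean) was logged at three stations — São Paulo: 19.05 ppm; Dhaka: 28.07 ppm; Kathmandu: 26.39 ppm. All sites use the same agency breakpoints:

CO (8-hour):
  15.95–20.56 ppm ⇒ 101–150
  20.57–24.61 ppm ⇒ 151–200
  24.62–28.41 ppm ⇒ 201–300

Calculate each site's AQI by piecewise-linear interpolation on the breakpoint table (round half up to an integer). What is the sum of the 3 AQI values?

672

São Paulo: 19.05 ∈ [15.95, 20.56] ↔ index [101, 150].
101 + (19.05−15.95)·(150−101)/(20.56−15.95) = 101 + 3.10·49/4.61 ≈ 133.95, so AQI = 134.
Dhaka 28.07: bracket 24.62–28.41 → index 201–300; slope 99/3.79, offset 3.45.
AQI = 201 + 99/3.79·3.45 ≈ 291.12 ⇒ 291.
Kathmandu: 26.39 lies in 24.62–28.41, so I_lo=201, I_hi=300, C_lo=24.62, C_hi=28.41.
(300−201)/(28.41−24.62) × (26.39−24.62) + 201 = 99/3.79 × 1.77 + 201 ≈ 247.23 → 247.
AQIs: São Paulo=134, Dhaka=291, Kathmandu=247. Sum = 134 + 291 + 247 = 672.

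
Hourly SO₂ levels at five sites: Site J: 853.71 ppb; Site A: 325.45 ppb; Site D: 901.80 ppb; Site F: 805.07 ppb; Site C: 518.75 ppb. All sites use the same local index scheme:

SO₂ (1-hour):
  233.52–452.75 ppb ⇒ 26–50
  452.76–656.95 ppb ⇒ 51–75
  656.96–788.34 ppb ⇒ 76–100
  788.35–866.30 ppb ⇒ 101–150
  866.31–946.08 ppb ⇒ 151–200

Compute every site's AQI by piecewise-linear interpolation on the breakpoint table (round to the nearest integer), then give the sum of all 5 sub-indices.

Site J 853.71: bracket 788.35–866.30 → index 101–150; slope 49/77.95, offset 65.36.
AQI = 101 + 49/77.95·65.36 ≈ 142.09 ⇒ 142.
Site A: row 233.52–452.75 (AQI 26–50). (50−26)·(325.45−233.52)/(452.75−233.52) + 26 = 24·91.93/219.23 + 26 ≈ 36.06 → 36.
Site D 901.80: bracket 866.31–946.08 → index 151–200; slope 49/79.77, offset 35.49.
AQI = 151 + 49/79.77·35.49 ≈ 172.80 ⇒ 173.
Site F: 805.07 lies in 788.35–866.30, so I_lo=101, I_hi=150, C_lo=788.35, C_hi=866.30.
(150−101)/(866.30−788.35) × (805.07−788.35) + 101 = 49/77.95 × 16.72 + 101 ≈ 111.51 → 112.
Site C: 518.75 lies in 452.76–656.95, so I_lo=51, I_hi=75, C_lo=452.76, C_hi=656.95.
(75−51)/(656.95−452.76) × (518.75−452.76) + 51 = 24/204.19 × 65.99 + 51 ≈ 58.76 → 59.
AQIs: Site J=142, Site A=36, Site D=173, Site F=112, Site C=59. Sum = 142 + 36 + 173 + 112 + 59 = 522.

522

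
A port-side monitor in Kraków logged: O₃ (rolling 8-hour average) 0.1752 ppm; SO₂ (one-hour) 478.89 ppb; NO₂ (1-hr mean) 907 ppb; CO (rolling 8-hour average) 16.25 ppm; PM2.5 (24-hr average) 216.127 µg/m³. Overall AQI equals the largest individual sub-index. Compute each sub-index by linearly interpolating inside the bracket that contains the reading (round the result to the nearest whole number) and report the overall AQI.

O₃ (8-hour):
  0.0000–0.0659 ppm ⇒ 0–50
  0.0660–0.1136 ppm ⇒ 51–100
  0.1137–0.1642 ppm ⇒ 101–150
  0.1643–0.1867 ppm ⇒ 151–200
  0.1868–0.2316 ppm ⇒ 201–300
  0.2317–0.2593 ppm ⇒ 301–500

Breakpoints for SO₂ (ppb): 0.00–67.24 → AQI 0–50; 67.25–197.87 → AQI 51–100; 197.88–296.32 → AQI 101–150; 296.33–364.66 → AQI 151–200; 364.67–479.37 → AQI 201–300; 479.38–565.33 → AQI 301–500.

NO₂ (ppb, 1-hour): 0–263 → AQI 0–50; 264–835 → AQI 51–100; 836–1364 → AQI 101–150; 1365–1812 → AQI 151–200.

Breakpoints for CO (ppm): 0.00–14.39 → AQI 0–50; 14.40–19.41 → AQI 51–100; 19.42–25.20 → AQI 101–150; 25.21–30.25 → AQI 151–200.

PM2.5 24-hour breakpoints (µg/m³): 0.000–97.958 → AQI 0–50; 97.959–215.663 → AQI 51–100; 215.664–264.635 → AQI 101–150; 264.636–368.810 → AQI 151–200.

O₃ 0.1752: bracket 0.1643–0.1867 → index 151–200; slope 49/0.0224, offset 0.0109.
AQI = 151 + 49/0.0224·0.0109 ≈ 174.84 ⇒ 175.
SO₂: row 364.67–479.37 (AQI 201–300). (300−201)·(478.89−364.67)/(479.37−364.67) + 201 = 99·114.22/114.70 + 201 ≈ 299.59 → 300.
NO₂: 907 ∈ [836, 1364] ↔ index [101, 150].
101 + (907−836)·(150−101)/(1364−836) = 101 + 71·49/528 ≈ 107.59, so AQI = 108.
CO: 16.25 ∈ [14.40, 19.41] ↔ index [51, 100].
51 + (16.25−14.40)·(100−51)/(19.41−14.40) = 51 + 1.85·49/5.01 ≈ 69.09, so AQI = 69.
PM2.5: 216.127 ∈ [215.664, 264.635] ↔ index [101, 150].
101 + (216.127−215.664)·(150−101)/(264.635−215.664) = 101 + 0.463·49/48.971 ≈ 101.46, so AQI = 101.
Sub-indices: O₃→175, SO₂→300, NO₂→108, CO→69, PM2.5→101. Overall AQI = max = 300; dominant pollutant is SO₂.

300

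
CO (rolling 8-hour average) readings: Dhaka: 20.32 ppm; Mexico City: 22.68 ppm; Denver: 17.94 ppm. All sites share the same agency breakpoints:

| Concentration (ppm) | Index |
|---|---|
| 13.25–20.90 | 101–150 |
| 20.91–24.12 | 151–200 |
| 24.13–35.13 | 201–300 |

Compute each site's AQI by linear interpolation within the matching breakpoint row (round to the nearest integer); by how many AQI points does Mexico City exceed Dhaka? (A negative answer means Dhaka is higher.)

Dhaka: 20.32 ∈ [13.25, 20.90] ↔ index [101, 150].
101 + (20.32−13.25)·(150−101)/(20.90−13.25) = 101 + 7.07·49/7.65 ≈ 146.28, so AQI = 146.
Mexico City: 22.68 lies in 20.91–24.12, so I_lo=151, I_hi=200, C_lo=20.91, C_hi=24.12.
(200−151)/(24.12−20.91) × (22.68−20.91) + 151 = 49/3.21 × 1.77 + 151 ≈ 178.02 → 178.
Denver: 17.94 ∈ [13.25, 20.90] ↔ index [101, 150].
101 + (17.94−13.25)·(150−101)/(20.90−13.25) = 101 + 4.69·49/7.65 ≈ 131.04, so AQI = 131.
AQIs: Dhaka=146, Mexico City=178, Denver=131. Mexico City (178) − Dhaka (146) = 32.

32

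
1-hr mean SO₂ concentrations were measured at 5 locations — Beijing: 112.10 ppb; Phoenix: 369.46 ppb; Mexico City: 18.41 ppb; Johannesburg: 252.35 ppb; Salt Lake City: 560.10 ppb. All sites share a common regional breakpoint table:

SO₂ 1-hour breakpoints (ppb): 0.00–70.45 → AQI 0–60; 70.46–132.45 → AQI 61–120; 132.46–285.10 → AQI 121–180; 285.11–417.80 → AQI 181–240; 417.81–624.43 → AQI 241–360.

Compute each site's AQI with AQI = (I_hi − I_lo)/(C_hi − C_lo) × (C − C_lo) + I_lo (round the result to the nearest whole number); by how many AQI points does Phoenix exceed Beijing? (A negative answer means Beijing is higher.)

118

Beijing 112.10: bracket 70.46–132.45 → index 61–120; slope 59/61.99, offset 41.64.
AQI = 61 + 59/61.99·41.64 ≈ 100.63 ⇒ 101.
Phoenix 369.46: bracket 285.11–417.80 → index 181–240; slope 59/132.69, offset 84.35.
AQI = 181 + 59/132.69·84.35 ≈ 218.51 ⇒ 219.
Mexico City: 18.41 lies in 0.00–70.45, so I_lo=0, I_hi=60, C_lo=0.00, C_hi=70.45.
(60−0)/(70.45−0.00) × (18.41−0.00) + 0 = 60/70.45 × 18.41 + 0 ≈ 15.68 → 16.
Johannesburg: 252.35 ∈ [132.46, 285.10] ↔ index [121, 180].
121 + (252.35−132.46)·(180−121)/(285.10−132.46) = 121 + 119.89·59/152.64 ≈ 167.34, so AQI = 167.
Salt Lake City: 560.10 lies in 417.81–624.43, so I_lo=241, I_hi=360, C_lo=417.81, C_hi=624.43.
(360−241)/(624.43−417.81) × (560.10−417.81) + 241 = 119/206.62 × 142.29 + 241 ≈ 322.95 → 323.
AQIs: Beijing=101, Phoenix=219, Mexico City=16, Johannesburg=167, Salt Lake City=323. Phoenix (219) − Beijing (101) = 118.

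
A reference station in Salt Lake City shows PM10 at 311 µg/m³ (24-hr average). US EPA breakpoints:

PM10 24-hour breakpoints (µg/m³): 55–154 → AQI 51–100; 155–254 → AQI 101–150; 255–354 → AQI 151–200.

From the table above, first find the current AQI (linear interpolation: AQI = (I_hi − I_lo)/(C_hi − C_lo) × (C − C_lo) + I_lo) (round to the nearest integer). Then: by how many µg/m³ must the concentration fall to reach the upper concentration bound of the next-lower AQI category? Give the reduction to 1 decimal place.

57.0

PM10: 311 ∈ [255, 354] ↔ index [151, 200].
151 + (311−255)·(200−151)/(354−255) = 151 + 56·49/99 ≈ 178.72, so AQI = 179.
Current AQI 179 is in the Unhealthy range (151–200). The next-lower category tops out at AQI 150, whose upper concentration bound is 254 µg/m³.
Reduction needed = 311 − 254 = 57.0 µg/m³.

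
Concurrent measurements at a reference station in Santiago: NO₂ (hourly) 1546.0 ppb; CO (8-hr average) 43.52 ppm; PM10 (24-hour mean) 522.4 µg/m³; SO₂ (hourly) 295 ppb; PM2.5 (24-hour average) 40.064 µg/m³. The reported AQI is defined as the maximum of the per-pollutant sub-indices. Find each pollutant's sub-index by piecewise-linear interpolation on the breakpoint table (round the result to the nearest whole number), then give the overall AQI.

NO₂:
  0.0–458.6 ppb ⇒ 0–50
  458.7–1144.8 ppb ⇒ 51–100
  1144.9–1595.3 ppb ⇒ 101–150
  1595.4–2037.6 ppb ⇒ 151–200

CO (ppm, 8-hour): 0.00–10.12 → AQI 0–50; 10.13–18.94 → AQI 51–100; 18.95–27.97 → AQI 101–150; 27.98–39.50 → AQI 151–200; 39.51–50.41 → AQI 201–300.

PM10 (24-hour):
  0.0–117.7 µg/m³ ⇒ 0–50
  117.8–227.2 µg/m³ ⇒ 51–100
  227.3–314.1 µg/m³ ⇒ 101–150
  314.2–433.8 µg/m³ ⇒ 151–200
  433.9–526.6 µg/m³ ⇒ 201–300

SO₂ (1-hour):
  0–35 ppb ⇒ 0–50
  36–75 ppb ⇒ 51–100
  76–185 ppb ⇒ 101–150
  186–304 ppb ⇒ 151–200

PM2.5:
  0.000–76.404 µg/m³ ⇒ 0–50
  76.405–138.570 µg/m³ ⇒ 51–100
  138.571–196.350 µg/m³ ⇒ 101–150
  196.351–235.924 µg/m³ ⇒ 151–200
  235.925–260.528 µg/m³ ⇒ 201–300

296

NO₂: row 1144.9–1595.3 (AQI 101–150). (150−101)·(1546.0−1144.9)/(1595.3−1144.9) + 101 = 49·401.1/450.4 + 101 ≈ 144.64 → 145.
CO 43.52: bracket 39.51–50.41 → index 201–300; slope 99/10.90, offset 4.01.
AQI = 201 + 99/10.90·4.01 ≈ 237.42 ⇒ 237.
PM10: 522.4 lies in 433.9–526.6, so I_lo=201, I_hi=300, C_lo=433.9, C_hi=526.6.
(300−201)/(526.6−433.9) × (522.4−433.9) + 201 = 99/92.7 × 88.5 + 201 ≈ 295.51 → 296.
SO₂: row 186–304 (AQI 151–200). (200−151)·(295−186)/(304−186) + 151 = 49·109/118 + 151 ≈ 196.26 → 196.
PM2.5: 40.064 ∈ [0.000, 76.404] ↔ index [0, 50].
0 + (40.064−0.000)·(50−0)/(76.404−0.000) = 0 + 40.064·50/76.404 ≈ 26.22, so AQI = 26.
Sub-indices: NO₂→145, CO→237, PM10→296, SO₂→196, PM2.5→26. Overall AQI = max = 296; dominant pollutant is PM10.
AQI 296: Very Unhealthy.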